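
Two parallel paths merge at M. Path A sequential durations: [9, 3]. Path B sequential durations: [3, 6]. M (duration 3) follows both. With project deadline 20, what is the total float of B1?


Forward pass: ES(B1) = sum of predecessors on chain B = 0
EF = ES + duration = 0 + 3 = 3
Backward pass: LF(M) = deadline = 20; LS(M) = 20 - 3 = 17
LF(B1) = LS(M) - sum(successors on chain B) = 17 - 6 = 11
LS = LF - duration = 11 - 3 = 8
Total float = LS - ES = 8 - 0 = 8

8


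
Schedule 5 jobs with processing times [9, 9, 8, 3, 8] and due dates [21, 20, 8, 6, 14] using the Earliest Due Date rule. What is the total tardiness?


Sort by due date (EDD order): [(3, 6), (8, 8), (8, 14), (9, 20), (9, 21)]
Compute completion times and tardiness:
  Job 1: p=3, d=6, C=3, tardiness=max(0,3-6)=0
  Job 2: p=8, d=8, C=11, tardiness=max(0,11-8)=3
  Job 3: p=8, d=14, C=19, tardiness=max(0,19-14)=5
  Job 4: p=9, d=20, C=28, tardiness=max(0,28-20)=8
  Job 5: p=9, d=21, C=37, tardiness=max(0,37-21)=16
Total tardiness = 32

32


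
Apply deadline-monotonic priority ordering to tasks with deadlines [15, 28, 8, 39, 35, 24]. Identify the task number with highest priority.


Sort tasks by relative deadline (ascending):
  Task 3: deadline = 8
  Task 1: deadline = 15
  Task 6: deadline = 24
  Task 2: deadline = 28
  Task 5: deadline = 35
  Task 4: deadline = 39
Priority order (highest first): [3, 1, 6, 2, 5, 4]
Highest priority task = 3

3


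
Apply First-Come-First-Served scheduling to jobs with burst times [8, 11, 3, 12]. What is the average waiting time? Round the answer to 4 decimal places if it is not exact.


FCFS order (as given): [8, 11, 3, 12]
Waiting times:
  Job 1: wait = 0
  Job 2: wait = 8
  Job 3: wait = 19
  Job 4: wait = 22
Sum of waiting times = 49
Average waiting time = 49/4 = 12.25

12.25


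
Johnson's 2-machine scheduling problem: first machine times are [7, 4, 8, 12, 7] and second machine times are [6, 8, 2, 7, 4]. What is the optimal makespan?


Apply Johnson's rule:
  Group 1 (a <= b): [(2, 4, 8)]
  Group 2 (a > b): [(4, 12, 7), (1, 7, 6), (5, 7, 4), (3, 8, 2)]
Optimal job order: [2, 4, 1, 5, 3]
Schedule:
  Job 2: M1 done at 4, M2 done at 12
  Job 4: M1 done at 16, M2 done at 23
  Job 1: M1 done at 23, M2 done at 29
  Job 5: M1 done at 30, M2 done at 34
  Job 3: M1 done at 38, M2 done at 40
Makespan = 40

40


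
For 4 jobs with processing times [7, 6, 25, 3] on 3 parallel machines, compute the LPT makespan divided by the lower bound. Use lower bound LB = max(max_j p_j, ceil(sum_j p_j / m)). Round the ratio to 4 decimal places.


LPT order: [25, 7, 6, 3]
Machine loads after assignment: [25, 7, 9]
LPT makespan = 25
Lower bound = max(max_job, ceil(total/3)) = max(25, 14) = 25
Ratio = 25 / 25 = 1.0

1.0


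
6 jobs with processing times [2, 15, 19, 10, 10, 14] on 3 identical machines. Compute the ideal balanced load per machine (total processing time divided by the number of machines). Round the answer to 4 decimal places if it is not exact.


Total processing time = 2 + 15 + 19 + 10 + 10 + 14 = 70
Number of machines = 3
Ideal balanced load = 70 / 3 = 23.3333

23.3333


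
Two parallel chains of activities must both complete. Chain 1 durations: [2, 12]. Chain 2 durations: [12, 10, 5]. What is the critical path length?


Path A total = 2 + 12 = 14
Path B total = 12 + 10 + 5 = 27
Critical path = longest path = max(14, 27) = 27

27


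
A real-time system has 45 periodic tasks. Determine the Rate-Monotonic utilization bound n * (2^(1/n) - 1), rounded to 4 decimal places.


Compute 2^(1/45) = 1.0155225125
Subtract 1: 1.0155225125 - 1 = 0.0155225125
Multiply by n: 45 * 0.0155225125 = 0.6985130625
Round to 4 dp: 0.6985

0.6985


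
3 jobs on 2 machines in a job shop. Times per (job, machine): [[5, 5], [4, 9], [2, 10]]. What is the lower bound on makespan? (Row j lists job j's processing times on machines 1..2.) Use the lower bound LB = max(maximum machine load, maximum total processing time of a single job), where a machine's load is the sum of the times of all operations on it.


Machine loads:
  Machine 1: 5 + 4 + 2 = 11
  Machine 2: 5 + 9 + 10 = 24
Max machine load = 24
Job totals:
  Job 1: 10
  Job 2: 13
  Job 3: 12
Max job total = 13
Lower bound = max(24, 13) = 24

24


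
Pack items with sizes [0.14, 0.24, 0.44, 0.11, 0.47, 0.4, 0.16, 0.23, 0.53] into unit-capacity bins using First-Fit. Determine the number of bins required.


Place items sequentially using First-Fit:
  Item 0.14 -> new Bin 1
  Item 0.24 -> Bin 1 (now 0.38)
  Item 0.44 -> Bin 1 (now 0.82)
  Item 0.11 -> Bin 1 (now 0.93)
  Item 0.47 -> new Bin 2
  Item 0.4 -> Bin 2 (now 0.87)
  Item 0.16 -> new Bin 3
  Item 0.23 -> Bin 3 (now 0.39)
  Item 0.53 -> Bin 3 (now 0.92)
Total bins used = 3

3


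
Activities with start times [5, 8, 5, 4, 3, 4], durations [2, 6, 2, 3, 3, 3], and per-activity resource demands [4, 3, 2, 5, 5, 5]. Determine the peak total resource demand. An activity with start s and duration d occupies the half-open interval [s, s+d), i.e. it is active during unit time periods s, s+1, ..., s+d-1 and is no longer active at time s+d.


Each activity i is active on [start_i, start_i + duration_i).
Compute total resource usage per time slot:
  t=0: active resources = [], total = 0
  t=1: active resources = [], total = 0
  t=2: active resources = [], total = 0
  t=3: active resources = [5], total = 5
  t=4: active resources = [5, 5, 5], total = 15
  t=5: active resources = [4, 2, 5, 5, 5], total = 21
  t=6: active resources = [4, 2, 5, 5], total = 16
  t=7: active resources = [], total = 0
  t=8: active resources = [3], total = 3
  t=9: active resources = [3], total = 3
  t=10: active resources = [3], total = 3
  t=11: active resources = [3], total = 3
  t=12: active resources = [3], total = 3
  t=13: active resources = [3], total = 3
Peak resource demand = 21

21


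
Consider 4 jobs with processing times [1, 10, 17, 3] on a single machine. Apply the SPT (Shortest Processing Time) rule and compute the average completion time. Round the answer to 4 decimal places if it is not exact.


Sort jobs by processing time (SPT order): [1, 3, 10, 17]
Compute completion times sequentially:
  Job 1: processing = 1, completes at 1
  Job 2: processing = 3, completes at 4
  Job 3: processing = 10, completes at 14
  Job 4: processing = 17, completes at 31
Sum of completion times = 50
Average completion time = 50/4 = 12.5

12.5


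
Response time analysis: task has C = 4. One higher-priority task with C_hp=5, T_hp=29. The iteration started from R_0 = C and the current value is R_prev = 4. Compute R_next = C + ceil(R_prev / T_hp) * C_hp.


R_next = C + ceil(R_prev / T_hp) * C_hp
ceil(4 / 29) = ceil(0.1379) = 1
Interference = 1 * 5 = 5
R_next = 4 + 5 = 9

9


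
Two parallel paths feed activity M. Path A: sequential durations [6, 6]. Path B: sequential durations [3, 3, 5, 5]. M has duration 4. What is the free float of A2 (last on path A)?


ES(A2) = sum of predecessors on chain A = 6
EF(A2) = ES + duration = 6 + 6 = 12
Successor of A2 is M. ES(M) = max(sum(A), sum(B)) = max(12, 16) = 16
Free float = ES(successor) - EF(current) = 16 - 12 = 4

4


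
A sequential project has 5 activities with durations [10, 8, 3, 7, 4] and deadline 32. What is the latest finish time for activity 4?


LF(activity 4) = deadline - sum of successor durations
Successors: activities 5 through 5 with durations [4]
Sum of successor durations = 4
LF = 32 - 4 = 28

28


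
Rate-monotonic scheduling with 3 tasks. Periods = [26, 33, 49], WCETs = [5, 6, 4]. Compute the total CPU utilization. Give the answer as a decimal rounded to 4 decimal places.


Compute individual utilizations (exact fractions):
  Task 1: C/T = 5/26 (approx. 0.1923)
  Task 2: C/T = 6/33 = 2/11 (approx. 0.1818)
  Task 3: C/T = 4/49 (approx. 0.0816)
Total utilization U = 5/26 + 2/11 + 4/49 = 6387/14014
Rounded to 4 decimal places: U = 0.4558
RM (Liu & Layland) bound for 3 tasks = 0.779763; compare with U = 6387/14014 (approx. 0.455759)
U <= bound, so schedulable by RM sufficient condition.

0.4558


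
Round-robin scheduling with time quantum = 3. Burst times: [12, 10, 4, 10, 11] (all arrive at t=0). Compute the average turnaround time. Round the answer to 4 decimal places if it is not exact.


Time quantum = 3
Execution trace:
  J1 runs 3 units, time = 3
  J2 runs 3 units, time = 6
  J3 runs 3 units, time = 9
  J4 runs 3 units, time = 12
  J5 runs 3 units, time = 15
  J1 runs 3 units, time = 18
  J2 runs 3 units, time = 21
  J3 runs 1 units, time = 22
  J4 runs 3 units, time = 25
  J5 runs 3 units, time = 28
  J1 runs 3 units, time = 31
  J2 runs 3 units, time = 34
  J4 runs 3 units, time = 37
  J5 runs 3 units, time = 40
  J1 runs 3 units, time = 43
  J2 runs 1 units, time = 44
  J4 runs 1 units, time = 45
  J5 runs 2 units, time = 47
Finish times: [43, 44, 22, 45, 47]
Average turnaround = 201/5 = 40.2

40.2


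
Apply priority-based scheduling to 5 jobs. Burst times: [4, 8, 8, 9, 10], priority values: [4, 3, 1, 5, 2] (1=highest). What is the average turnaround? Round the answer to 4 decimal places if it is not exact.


Sort by priority (ascending = highest first):
Order: [(1, 8), (2, 10), (3, 8), (4, 4), (5, 9)]
Completion times:
  Priority 1, burst=8, C=8
  Priority 2, burst=10, C=18
  Priority 3, burst=8, C=26
  Priority 4, burst=4, C=30
  Priority 5, burst=9, C=39
Average turnaround = 121/5 = 24.2

24.2


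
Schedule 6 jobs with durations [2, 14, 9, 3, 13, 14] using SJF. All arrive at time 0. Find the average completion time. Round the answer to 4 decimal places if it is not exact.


SJF order (ascending): [2, 3, 9, 13, 14, 14]
Completion times:
  Job 1: burst=2, C=2
  Job 2: burst=3, C=5
  Job 3: burst=9, C=14
  Job 4: burst=13, C=27
  Job 5: burst=14, C=41
  Job 6: burst=14, C=55
Average completion = 144/6 = 24.0

24.0


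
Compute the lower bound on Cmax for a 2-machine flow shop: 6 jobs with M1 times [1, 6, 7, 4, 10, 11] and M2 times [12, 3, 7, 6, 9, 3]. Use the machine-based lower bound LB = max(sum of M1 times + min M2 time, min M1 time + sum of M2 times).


LB1 = sum(M1 times) + min(M2 times) = 39 + 3 = 42
LB2 = min(M1 times) + sum(M2 times) = 1 + 40 = 41
Lower bound = max(LB1, LB2) = max(42, 41) = 42

42


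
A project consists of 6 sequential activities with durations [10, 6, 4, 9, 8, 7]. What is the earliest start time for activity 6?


Activity 6 starts after activities 1 through 5 complete.
Predecessor durations: [10, 6, 4, 9, 8]
ES = 10 + 6 + 4 + 9 + 8 = 37

37


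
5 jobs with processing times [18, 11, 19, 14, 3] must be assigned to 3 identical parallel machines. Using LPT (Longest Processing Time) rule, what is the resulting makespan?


Sort jobs in decreasing order (LPT): [19, 18, 14, 11, 3]
Assign each job to the least loaded machine:
  Machine 1: jobs [19], load = 19
  Machine 2: jobs [18, 3], load = 21
  Machine 3: jobs [14, 11], load = 25
Makespan = max load = 25

25


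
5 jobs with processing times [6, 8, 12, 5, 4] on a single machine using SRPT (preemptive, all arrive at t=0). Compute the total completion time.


Since all jobs arrive at t=0, SRPT equals SPT ordering.
SPT order: [4, 5, 6, 8, 12]
Completion times:
  Job 1: p=4, C=4
  Job 2: p=5, C=9
  Job 3: p=6, C=15
  Job 4: p=8, C=23
  Job 5: p=12, C=35
Total completion time = 4 + 9 + 15 + 23 + 35 = 86

86


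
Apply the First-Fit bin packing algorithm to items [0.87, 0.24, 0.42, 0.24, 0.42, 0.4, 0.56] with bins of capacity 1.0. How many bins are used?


Place items sequentially using First-Fit:
  Item 0.87 -> new Bin 1
  Item 0.24 -> new Bin 2
  Item 0.42 -> Bin 2 (now 0.66)
  Item 0.24 -> Bin 2 (now 0.9)
  Item 0.42 -> new Bin 3
  Item 0.4 -> Bin 3 (now 0.82)
  Item 0.56 -> new Bin 4
Total bins used = 4

4


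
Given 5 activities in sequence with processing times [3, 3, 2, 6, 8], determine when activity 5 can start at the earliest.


Activity 5 starts after activities 1 through 4 complete.
Predecessor durations: [3, 3, 2, 6]
ES = 3 + 3 + 2 + 6 = 14

14


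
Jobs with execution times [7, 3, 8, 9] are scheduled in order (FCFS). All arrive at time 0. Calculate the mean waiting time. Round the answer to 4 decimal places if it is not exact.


FCFS order (as given): [7, 3, 8, 9]
Waiting times:
  Job 1: wait = 0
  Job 2: wait = 7
  Job 3: wait = 10
  Job 4: wait = 18
Sum of waiting times = 35
Average waiting time = 35/4 = 8.75

8.75


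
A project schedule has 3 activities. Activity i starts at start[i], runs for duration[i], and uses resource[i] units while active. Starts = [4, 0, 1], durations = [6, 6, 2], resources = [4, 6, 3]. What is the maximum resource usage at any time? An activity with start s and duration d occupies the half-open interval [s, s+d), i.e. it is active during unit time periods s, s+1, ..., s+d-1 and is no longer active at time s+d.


Each activity i is active on [start_i, start_i + duration_i).
Compute total resource usage per time slot:
  t=0: active resources = [6], total = 6
  t=1: active resources = [6, 3], total = 9
  t=2: active resources = [6, 3], total = 9
  t=3: active resources = [6], total = 6
  t=4: active resources = [4, 6], total = 10
  t=5: active resources = [4, 6], total = 10
  t=6: active resources = [4], total = 4
  t=7: active resources = [4], total = 4
  t=8: active resources = [4], total = 4
  t=9: active resources = [4], total = 4
Peak resource demand = 10

10


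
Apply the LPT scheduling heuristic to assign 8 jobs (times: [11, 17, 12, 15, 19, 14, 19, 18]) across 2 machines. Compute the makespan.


Sort jobs in decreasing order (LPT): [19, 19, 18, 17, 15, 14, 12, 11]
Assign each job to the least loaded machine:
  Machine 1: jobs [19, 18, 14, 12], load = 63
  Machine 2: jobs [19, 17, 15, 11], load = 62
Makespan = max load = 63

63


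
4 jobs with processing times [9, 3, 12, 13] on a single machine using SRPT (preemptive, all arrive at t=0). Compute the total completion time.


Since all jobs arrive at t=0, SRPT equals SPT ordering.
SPT order: [3, 9, 12, 13]
Completion times:
  Job 1: p=3, C=3
  Job 2: p=9, C=12
  Job 3: p=12, C=24
  Job 4: p=13, C=37
Total completion time = 3 + 12 + 24 + 37 = 76

76


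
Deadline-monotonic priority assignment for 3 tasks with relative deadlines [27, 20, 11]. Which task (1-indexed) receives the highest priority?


Sort tasks by relative deadline (ascending):
  Task 3: deadline = 11
  Task 2: deadline = 20
  Task 1: deadline = 27
Priority order (highest first): [3, 2, 1]
Highest priority task = 3

3


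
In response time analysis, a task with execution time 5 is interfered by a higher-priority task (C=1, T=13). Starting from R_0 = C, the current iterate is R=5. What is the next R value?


R_next = C + ceil(R_prev / T_hp) * C_hp
ceil(5 / 13) = ceil(0.3846) = 1
Interference = 1 * 1 = 1
R_next = 5 + 1 = 6

6


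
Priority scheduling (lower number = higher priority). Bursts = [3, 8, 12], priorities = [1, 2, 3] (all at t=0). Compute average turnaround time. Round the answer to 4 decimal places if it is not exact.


Sort by priority (ascending = highest first):
Order: [(1, 3), (2, 8), (3, 12)]
Completion times:
  Priority 1, burst=3, C=3
  Priority 2, burst=8, C=11
  Priority 3, burst=12, C=23
Average turnaround = 37/3 = 12.3333

12.3333


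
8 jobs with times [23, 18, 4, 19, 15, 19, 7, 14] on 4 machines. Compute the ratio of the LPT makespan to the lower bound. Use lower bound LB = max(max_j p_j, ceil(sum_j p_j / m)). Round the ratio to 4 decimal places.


LPT order: [23, 19, 19, 18, 15, 14, 7, 4]
Machine loads after assignment: [27, 33, 26, 33]
LPT makespan = 33
Lower bound = max(max_job, ceil(total/4)) = max(23, 30) = 30
Ratio = 33 / 30 = 1.1

1.1


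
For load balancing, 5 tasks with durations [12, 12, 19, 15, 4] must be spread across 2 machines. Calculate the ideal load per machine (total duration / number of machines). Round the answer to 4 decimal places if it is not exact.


Total processing time = 12 + 12 + 19 + 15 + 4 = 62
Number of machines = 2
Ideal balanced load = 62 / 2 = 31.0

31.0


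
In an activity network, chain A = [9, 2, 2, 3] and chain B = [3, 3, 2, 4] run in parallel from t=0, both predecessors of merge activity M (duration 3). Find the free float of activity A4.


ES(A4) = sum of predecessors on chain A = 13
EF(A4) = ES + duration = 13 + 3 = 16
Successor of A4 is M. ES(M) = max(sum(A), sum(B)) = max(16, 12) = 16
Free float = ES(successor) - EF(current) = 16 - 16 = 0

0


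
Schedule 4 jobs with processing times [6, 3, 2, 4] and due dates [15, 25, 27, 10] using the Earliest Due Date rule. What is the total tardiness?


Sort by due date (EDD order): [(4, 10), (6, 15), (3, 25), (2, 27)]
Compute completion times and tardiness:
  Job 1: p=4, d=10, C=4, tardiness=max(0,4-10)=0
  Job 2: p=6, d=15, C=10, tardiness=max(0,10-15)=0
  Job 3: p=3, d=25, C=13, tardiness=max(0,13-25)=0
  Job 4: p=2, d=27, C=15, tardiness=max(0,15-27)=0
Total tardiness = 0

0


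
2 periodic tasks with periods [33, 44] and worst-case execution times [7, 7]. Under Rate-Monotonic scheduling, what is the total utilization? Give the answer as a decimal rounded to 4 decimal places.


Compute individual utilizations (exact fractions):
  Task 1: C/T = 7/33 (approx. 0.2121)
  Task 2: C/T = 7/44 (approx. 0.1591)
Total utilization U = 7/33 + 7/44 = 49/132
Rounded to 4 decimal places: U = 0.3712
RM (Liu & Layland) bound for 2 tasks = 0.828427; compare with U = 49/132 (approx. 0.371212)
U <= bound, so schedulable by RM sufficient condition.

0.3712


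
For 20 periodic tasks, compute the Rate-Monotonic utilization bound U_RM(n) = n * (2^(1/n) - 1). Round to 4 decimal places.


Compute 2^(1/20) = 1.0352649238
Subtract 1: 1.0352649238 - 1 = 0.0352649238
Multiply by n: 20 * 0.0352649238 = 0.7052984760
Round to 4 dp: 0.7053

0.7053


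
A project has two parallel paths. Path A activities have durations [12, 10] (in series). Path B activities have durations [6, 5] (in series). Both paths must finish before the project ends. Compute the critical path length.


Path A total = 12 + 10 = 22
Path B total = 6 + 5 = 11
Critical path = longest path = max(22, 11) = 22

22


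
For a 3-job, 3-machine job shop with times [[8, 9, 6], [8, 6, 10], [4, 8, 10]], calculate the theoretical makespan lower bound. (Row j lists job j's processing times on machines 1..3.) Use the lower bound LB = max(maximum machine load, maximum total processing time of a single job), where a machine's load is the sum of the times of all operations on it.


Machine loads:
  Machine 1: 8 + 8 + 4 = 20
  Machine 2: 9 + 6 + 8 = 23
  Machine 3: 6 + 10 + 10 = 26
Max machine load = 26
Job totals:
  Job 1: 23
  Job 2: 24
  Job 3: 22
Max job total = 24
Lower bound = max(26, 24) = 26

26


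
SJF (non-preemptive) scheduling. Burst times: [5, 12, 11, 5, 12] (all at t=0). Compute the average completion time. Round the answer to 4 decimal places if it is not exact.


SJF order (ascending): [5, 5, 11, 12, 12]
Completion times:
  Job 1: burst=5, C=5
  Job 2: burst=5, C=10
  Job 3: burst=11, C=21
  Job 4: burst=12, C=33
  Job 5: burst=12, C=45
Average completion = 114/5 = 22.8

22.8


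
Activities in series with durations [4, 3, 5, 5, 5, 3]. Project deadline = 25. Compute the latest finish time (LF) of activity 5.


LF(activity 5) = deadline - sum of successor durations
Successors: activities 6 through 6 with durations [3]
Sum of successor durations = 3
LF = 25 - 3 = 22

22


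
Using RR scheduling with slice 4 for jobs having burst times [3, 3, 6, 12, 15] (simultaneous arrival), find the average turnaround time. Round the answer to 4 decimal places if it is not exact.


Time quantum = 4
Execution trace:
  J1 runs 3 units, time = 3
  J2 runs 3 units, time = 6
  J3 runs 4 units, time = 10
  J4 runs 4 units, time = 14
  J5 runs 4 units, time = 18
  J3 runs 2 units, time = 20
  J4 runs 4 units, time = 24
  J5 runs 4 units, time = 28
  J4 runs 4 units, time = 32
  J5 runs 4 units, time = 36
  J5 runs 3 units, time = 39
Finish times: [3, 6, 20, 32, 39]
Average turnaround = 100/5 = 20.0

20.0


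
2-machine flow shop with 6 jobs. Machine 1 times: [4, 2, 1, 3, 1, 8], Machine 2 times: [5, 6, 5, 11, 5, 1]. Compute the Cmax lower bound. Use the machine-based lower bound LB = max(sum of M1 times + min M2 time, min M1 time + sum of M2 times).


LB1 = sum(M1 times) + min(M2 times) = 19 + 1 = 20
LB2 = min(M1 times) + sum(M2 times) = 1 + 33 = 34
Lower bound = max(LB1, LB2) = max(20, 34) = 34

34


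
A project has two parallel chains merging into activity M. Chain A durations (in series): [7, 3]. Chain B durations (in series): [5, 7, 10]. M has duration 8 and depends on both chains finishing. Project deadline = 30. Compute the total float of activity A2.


Forward pass: ES(A2) = sum of predecessors on chain A = 7
EF = ES + duration = 7 + 3 = 10
Backward pass: LF(M) = deadline = 30; LS(M) = 30 - 8 = 22
LF(A2) = LS(M) - sum(successors on chain A) = 22 - 0 = 22
LS = LF - duration = 22 - 3 = 19
Total float = LS - ES = 19 - 7 = 12

12


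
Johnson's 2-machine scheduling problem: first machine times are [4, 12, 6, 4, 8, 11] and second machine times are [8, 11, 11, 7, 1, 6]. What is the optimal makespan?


Apply Johnson's rule:
  Group 1 (a <= b): [(1, 4, 8), (4, 4, 7), (3, 6, 11)]
  Group 2 (a > b): [(2, 12, 11), (6, 11, 6), (5, 8, 1)]
Optimal job order: [1, 4, 3, 2, 6, 5]
Schedule:
  Job 1: M1 done at 4, M2 done at 12
  Job 4: M1 done at 8, M2 done at 19
  Job 3: M1 done at 14, M2 done at 30
  Job 2: M1 done at 26, M2 done at 41
  Job 6: M1 done at 37, M2 done at 47
  Job 5: M1 done at 45, M2 done at 48
Makespan = 48

48


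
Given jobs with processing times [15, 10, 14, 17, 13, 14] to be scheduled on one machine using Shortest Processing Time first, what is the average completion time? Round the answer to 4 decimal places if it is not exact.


Sort jobs by processing time (SPT order): [10, 13, 14, 14, 15, 17]
Compute completion times sequentially:
  Job 1: processing = 10, completes at 10
  Job 2: processing = 13, completes at 23
  Job 3: processing = 14, completes at 37
  Job 4: processing = 14, completes at 51
  Job 5: processing = 15, completes at 66
  Job 6: processing = 17, completes at 83
Sum of completion times = 270
Average completion time = 270/6 = 45.0

45.0


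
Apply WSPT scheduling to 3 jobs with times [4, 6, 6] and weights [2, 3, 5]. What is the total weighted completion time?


Compute p/w ratios and sort ascending (WSPT): [(6, 5), (4, 2), (6, 3)]
Compute weighted completion times:
  Job (p=6,w=5): C=6, w*C=5*6=30
  Job (p=4,w=2): C=10, w*C=2*10=20
  Job (p=6,w=3): C=16, w*C=3*16=48
Total weighted completion time = 98

98


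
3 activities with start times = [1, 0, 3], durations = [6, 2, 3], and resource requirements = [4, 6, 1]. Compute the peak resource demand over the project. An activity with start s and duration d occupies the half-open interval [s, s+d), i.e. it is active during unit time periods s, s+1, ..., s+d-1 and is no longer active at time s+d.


Each activity i is active on [start_i, start_i + duration_i).
Compute total resource usage per time slot:
  t=0: active resources = [6], total = 6
  t=1: active resources = [4, 6], total = 10
  t=2: active resources = [4], total = 4
  t=3: active resources = [4, 1], total = 5
  t=4: active resources = [4, 1], total = 5
  t=5: active resources = [4, 1], total = 5
  t=6: active resources = [4], total = 4
Peak resource demand = 10

10


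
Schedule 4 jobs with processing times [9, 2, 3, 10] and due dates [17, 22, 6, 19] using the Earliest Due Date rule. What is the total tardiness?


Sort by due date (EDD order): [(3, 6), (9, 17), (10, 19), (2, 22)]
Compute completion times and tardiness:
  Job 1: p=3, d=6, C=3, tardiness=max(0,3-6)=0
  Job 2: p=9, d=17, C=12, tardiness=max(0,12-17)=0
  Job 3: p=10, d=19, C=22, tardiness=max(0,22-19)=3
  Job 4: p=2, d=22, C=24, tardiness=max(0,24-22)=2
Total tardiness = 5

5


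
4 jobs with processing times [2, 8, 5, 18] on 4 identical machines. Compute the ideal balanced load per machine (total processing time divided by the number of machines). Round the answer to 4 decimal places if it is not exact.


Total processing time = 2 + 8 + 5 + 18 = 33
Number of machines = 4
Ideal balanced load = 33 / 4 = 8.25

8.25


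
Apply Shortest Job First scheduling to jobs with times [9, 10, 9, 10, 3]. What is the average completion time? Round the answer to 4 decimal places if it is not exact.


SJF order (ascending): [3, 9, 9, 10, 10]
Completion times:
  Job 1: burst=3, C=3
  Job 2: burst=9, C=12
  Job 3: burst=9, C=21
  Job 4: burst=10, C=31
  Job 5: burst=10, C=41
Average completion = 108/5 = 21.6

21.6


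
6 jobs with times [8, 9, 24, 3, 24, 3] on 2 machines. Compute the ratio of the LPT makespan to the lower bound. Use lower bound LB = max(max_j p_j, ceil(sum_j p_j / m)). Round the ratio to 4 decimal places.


LPT order: [24, 24, 9, 8, 3, 3]
Machine loads after assignment: [36, 35]
LPT makespan = 36
Lower bound = max(max_job, ceil(total/2)) = max(24, 36) = 36
Ratio = 36 / 36 = 1.0

1.0


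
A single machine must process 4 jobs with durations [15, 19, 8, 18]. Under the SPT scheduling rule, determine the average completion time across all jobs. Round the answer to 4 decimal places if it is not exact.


Sort jobs by processing time (SPT order): [8, 15, 18, 19]
Compute completion times sequentially:
  Job 1: processing = 8, completes at 8
  Job 2: processing = 15, completes at 23
  Job 3: processing = 18, completes at 41
  Job 4: processing = 19, completes at 60
Sum of completion times = 132
Average completion time = 132/4 = 33.0

33.0


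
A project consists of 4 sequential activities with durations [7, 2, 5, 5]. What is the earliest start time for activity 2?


Activity 2 starts after activities 1 through 1 complete.
Predecessor durations: [7]
ES = 7 = 7

7


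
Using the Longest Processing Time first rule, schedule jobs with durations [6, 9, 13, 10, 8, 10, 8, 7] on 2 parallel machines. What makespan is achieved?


Sort jobs in decreasing order (LPT): [13, 10, 10, 9, 8, 8, 7, 6]
Assign each job to the least loaded machine:
  Machine 1: jobs [13, 9, 8, 6], load = 36
  Machine 2: jobs [10, 10, 8, 7], load = 35
Makespan = max load = 36

36


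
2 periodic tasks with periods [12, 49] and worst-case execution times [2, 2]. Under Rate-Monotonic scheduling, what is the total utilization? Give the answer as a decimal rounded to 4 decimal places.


Compute individual utilizations (exact fractions):
  Task 1: C/T = 2/12 = 1/6 (approx. 0.1667)
  Task 2: C/T = 2/49 (approx. 0.0408)
Total utilization U = 1/6 + 2/49 = 61/294
Rounded to 4 decimal places: U = 0.2075
RM (Liu & Layland) bound for 2 tasks = 0.828427; compare with U = 61/294 (approx. 0.207483)
U <= bound, so schedulable by RM sufficient condition.

0.2075


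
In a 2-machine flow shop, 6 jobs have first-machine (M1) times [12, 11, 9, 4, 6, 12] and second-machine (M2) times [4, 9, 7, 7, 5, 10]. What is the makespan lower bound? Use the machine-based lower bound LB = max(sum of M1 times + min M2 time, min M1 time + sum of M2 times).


LB1 = sum(M1 times) + min(M2 times) = 54 + 4 = 58
LB2 = min(M1 times) + sum(M2 times) = 4 + 42 = 46
Lower bound = max(LB1, LB2) = max(58, 46) = 58

58


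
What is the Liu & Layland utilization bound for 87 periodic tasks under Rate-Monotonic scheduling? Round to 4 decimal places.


Compute 2^(1/87) = 1.0079990316
Subtract 1: 1.0079990316 - 1 = 0.0079990316
Multiply by n: 87 * 0.0079990316 = 0.6959157492
Round to 4 dp: 0.6959

0.6959


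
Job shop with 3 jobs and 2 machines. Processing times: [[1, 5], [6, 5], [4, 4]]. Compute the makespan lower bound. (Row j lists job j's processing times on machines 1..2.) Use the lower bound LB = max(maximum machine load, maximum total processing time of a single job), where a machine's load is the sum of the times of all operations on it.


Machine loads:
  Machine 1: 1 + 6 + 4 = 11
  Machine 2: 5 + 5 + 4 = 14
Max machine load = 14
Job totals:
  Job 1: 6
  Job 2: 11
  Job 3: 8
Max job total = 11
Lower bound = max(14, 11) = 14

14


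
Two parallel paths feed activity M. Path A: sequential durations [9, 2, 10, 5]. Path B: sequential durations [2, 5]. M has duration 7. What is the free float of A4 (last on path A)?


ES(A4) = sum of predecessors on chain A = 21
EF(A4) = ES + duration = 21 + 5 = 26
Successor of A4 is M. ES(M) = max(sum(A), sum(B)) = max(26, 7) = 26
Free float = ES(successor) - EF(current) = 26 - 26 = 0

0


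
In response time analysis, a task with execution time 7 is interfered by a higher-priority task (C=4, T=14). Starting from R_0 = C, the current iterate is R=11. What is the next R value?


R_next = C + ceil(R_prev / T_hp) * C_hp
ceil(11 / 14) = ceil(0.7857) = 1
Interference = 1 * 4 = 4
R_next = 7 + 4 = 11
R_next = R_prev, so the iteration has converged (response time = 11).

11


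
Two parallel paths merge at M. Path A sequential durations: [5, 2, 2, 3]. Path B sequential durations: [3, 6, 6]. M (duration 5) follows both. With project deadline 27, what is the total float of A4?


Forward pass: ES(A4) = sum of predecessors on chain A = 9
EF = ES + duration = 9 + 3 = 12
Backward pass: LF(M) = deadline = 27; LS(M) = 27 - 5 = 22
LF(A4) = LS(M) - sum(successors on chain A) = 22 - 0 = 22
LS = LF - duration = 22 - 3 = 19
Total float = LS - ES = 19 - 9 = 10

10


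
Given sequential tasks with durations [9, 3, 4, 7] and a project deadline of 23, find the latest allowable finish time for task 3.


LF(activity 3) = deadline - sum of successor durations
Successors: activities 4 through 4 with durations [7]
Sum of successor durations = 7
LF = 23 - 7 = 16

16


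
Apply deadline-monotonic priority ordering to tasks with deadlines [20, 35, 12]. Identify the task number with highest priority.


Sort tasks by relative deadline (ascending):
  Task 3: deadline = 12
  Task 1: deadline = 20
  Task 2: deadline = 35
Priority order (highest first): [3, 1, 2]
Highest priority task = 3

3


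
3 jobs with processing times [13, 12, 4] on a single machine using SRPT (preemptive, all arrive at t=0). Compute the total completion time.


Since all jobs arrive at t=0, SRPT equals SPT ordering.
SPT order: [4, 12, 13]
Completion times:
  Job 1: p=4, C=4
  Job 2: p=12, C=16
  Job 3: p=13, C=29
Total completion time = 4 + 16 + 29 = 49

49


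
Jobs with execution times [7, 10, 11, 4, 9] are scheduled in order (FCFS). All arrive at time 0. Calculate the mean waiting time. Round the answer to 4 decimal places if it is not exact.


FCFS order (as given): [7, 10, 11, 4, 9]
Waiting times:
  Job 1: wait = 0
  Job 2: wait = 7
  Job 3: wait = 17
  Job 4: wait = 28
  Job 5: wait = 32
Sum of waiting times = 84
Average waiting time = 84/5 = 16.8

16.8


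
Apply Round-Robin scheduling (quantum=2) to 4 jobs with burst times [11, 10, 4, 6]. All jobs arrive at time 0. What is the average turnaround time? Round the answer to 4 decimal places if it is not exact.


Time quantum = 2
Execution trace:
  J1 runs 2 units, time = 2
  J2 runs 2 units, time = 4
  J3 runs 2 units, time = 6
  J4 runs 2 units, time = 8
  J1 runs 2 units, time = 10
  J2 runs 2 units, time = 12
  J3 runs 2 units, time = 14
  J4 runs 2 units, time = 16
  J1 runs 2 units, time = 18
  J2 runs 2 units, time = 20
  J4 runs 2 units, time = 22
  J1 runs 2 units, time = 24
  J2 runs 2 units, time = 26
  J1 runs 2 units, time = 28
  J2 runs 2 units, time = 30
  J1 runs 1 units, time = 31
Finish times: [31, 30, 14, 22]
Average turnaround = 97/4 = 24.25

24.25


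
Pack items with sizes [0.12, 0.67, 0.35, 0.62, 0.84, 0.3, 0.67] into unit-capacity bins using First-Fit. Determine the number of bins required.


Place items sequentially using First-Fit:
  Item 0.12 -> new Bin 1
  Item 0.67 -> Bin 1 (now 0.79)
  Item 0.35 -> new Bin 2
  Item 0.62 -> Bin 2 (now 0.97)
  Item 0.84 -> new Bin 3
  Item 0.3 -> new Bin 4
  Item 0.67 -> Bin 4 (now 0.97)
Total bins used = 4

4


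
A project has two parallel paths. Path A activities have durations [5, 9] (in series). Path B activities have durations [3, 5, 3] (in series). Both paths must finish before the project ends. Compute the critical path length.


Path A total = 5 + 9 = 14
Path B total = 3 + 5 + 3 = 11
Critical path = longest path = max(14, 11) = 14

14


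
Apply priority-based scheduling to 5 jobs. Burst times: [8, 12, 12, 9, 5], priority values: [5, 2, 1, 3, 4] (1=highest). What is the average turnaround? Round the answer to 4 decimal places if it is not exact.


Sort by priority (ascending = highest first):
Order: [(1, 12), (2, 12), (3, 9), (4, 5), (5, 8)]
Completion times:
  Priority 1, burst=12, C=12
  Priority 2, burst=12, C=24
  Priority 3, burst=9, C=33
  Priority 4, burst=5, C=38
  Priority 5, burst=8, C=46
Average turnaround = 153/5 = 30.6

30.6


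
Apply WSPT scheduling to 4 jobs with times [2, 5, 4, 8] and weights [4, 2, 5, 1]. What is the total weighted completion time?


Compute p/w ratios and sort ascending (WSPT): [(2, 4), (4, 5), (5, 2), (8, 1)]
Compute weighted completion times:
  Job (p=2,w=4): C=2, w*C=4*2=8
  Job (p=4,w=5): C=6, w*C=5*6=30
  Job (p=5,w=2): C=11, w*C=2*11=22
  Job (p=8,w=1): C=19, w*C=1*19=19
Total weighted completion time = 79

79


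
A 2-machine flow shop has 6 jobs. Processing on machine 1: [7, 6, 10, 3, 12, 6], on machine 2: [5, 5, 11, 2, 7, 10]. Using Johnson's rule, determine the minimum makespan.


Apply Johnson's rule:
  Group 1 (a <= b): [(6, 6, 10), (3, 10, 11)]
  Group 2 (a > b): [(5, 12, 7), (1, 7, 5), (2, 6, 5), (4, 3, 2)]
Optimal job order: [6, 3, 5, 1, 2, 4]
Schedule:
  Job 6: M1 done at 6, M2 done at 16
  Job 3: M1 done at 16, M2 done at 27
  Job 5: M1 done at 28, M2 done at 35
  Job 1: M1 done at 35, M2 done at 40
  Job 2: M1 done at 41, M2 done at 46
  Job 4: M1 done at 44, M2 done at 48
Makespan = 48

48


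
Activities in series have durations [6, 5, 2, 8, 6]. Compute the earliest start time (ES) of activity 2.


Activity 2 starts after activities 1 through 1 complete.
Predecessor durations: [6]
ES = 6 = 6

6


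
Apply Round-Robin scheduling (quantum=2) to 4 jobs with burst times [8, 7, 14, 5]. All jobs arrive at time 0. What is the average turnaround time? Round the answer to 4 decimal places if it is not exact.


Time quantum = 2
Execution trace:
  J1 runs 2 units, time = 2
  J2 runs 2 units, time = 4
  J3 runs 2 units, time = 6
  J4 runs 2 units, time = 8
  J1 runs 2 units, time = 10
  J2 runs 2 units, time = 12
  J3 runs 2 units, time = 14
  J4 runs 2 units, time = 16
  J1 runs 2 units, time = 18
  J2 runs 2 units, time = 20
  J3 runs 2 units, time = 22
  J4 runs 1 units, time = 23
  J1 runs 2 units, time = 25
  J2 runs 1 units, time = 26
  J3 runs 2 units, time = 28
  J3 runs 2 units, time = 30
  J3 runs 2 units, time = 32
  J3 runs 2 units, time = 34
Finish times: [25, 26, 34, 23]
Average turnaround = 108/4 = 27.0

27.0


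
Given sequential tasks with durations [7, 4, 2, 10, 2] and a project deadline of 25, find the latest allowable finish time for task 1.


LF(activity 1) = deadline - sum of successor durations
Successors: activities 2 through 5 with durations [4, 2, 10, 2]
Sum of successor durations = 18
LF = 25 - 18 = 7

7


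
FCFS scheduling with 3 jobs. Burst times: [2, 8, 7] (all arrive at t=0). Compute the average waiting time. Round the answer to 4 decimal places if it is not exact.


FCFS order (as given): [2, 8, 7]
Waiting times:
  Job 1: wait = 0
  Job 2: wait = 2
  Job 3: wait = 10
Sum of waiting times = 12
Average waiting time = 12/3 = 4.0

4.0


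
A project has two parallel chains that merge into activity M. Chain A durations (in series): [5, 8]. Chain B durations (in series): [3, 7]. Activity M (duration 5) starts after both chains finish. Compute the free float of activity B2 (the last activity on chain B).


ES(B2) = sum of predecessors on chain B = 3
EF(B2) = ES + duration = 3 + 7 = 10
Successor of B2 is M. ES(M) = max(sum(A), sum(B)) = max(13, 10) = 13
Free float = ES(successor) - EF(current) = 13 - 10 = 3

3


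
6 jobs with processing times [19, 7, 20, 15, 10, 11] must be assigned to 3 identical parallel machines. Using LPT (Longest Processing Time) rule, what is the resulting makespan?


Sort jobs in decreasing order (LPT): [20, 19, 15, 11, 10, 7]
Assign each job to the least loaded machine:
  Machine 1: jobs [20, 7], load = 27
  Machine 2: jobs [19, 10], load = 29
  Machine 3: jobs [15, 11], load = 26
Makespan = max load = 29

29


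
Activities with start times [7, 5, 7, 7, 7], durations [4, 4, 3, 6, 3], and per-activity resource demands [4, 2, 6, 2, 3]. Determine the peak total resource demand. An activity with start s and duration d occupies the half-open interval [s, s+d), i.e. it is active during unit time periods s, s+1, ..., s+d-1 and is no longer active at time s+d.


Each activity i is active on [start_i, start_i + duration_i).
Compute total resource usage per time slot:
  t=0: active resources = [], total = 0
  t=1: active resources = [], total = 0
  t=2: active resources = [], total = 0
  t=3: active resources = [], total = 0
  t=4: active resources = [], total = 0
  t=5: active resources = [2], total = 2
  t=6: active resources = [2], total = 2
  t=7: active resources = [4, 2, 6, 2, 3], total = 17
  t=8: active resources = [4, 2, 6, 2, 3], total = 17
  t=9: active resources = [4, 6, 2, 3], total = 15
  t=10: active resources = [4, 2], total = 6
  t=11: active resources = [2], total = 2
  t=12: active resources = [2], total = 2
Peak resource demand = 17

17


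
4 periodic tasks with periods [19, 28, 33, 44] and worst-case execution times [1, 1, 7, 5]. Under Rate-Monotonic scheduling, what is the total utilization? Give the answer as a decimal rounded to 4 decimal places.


Compute individual utilizations (exact fractions):
  Task 1: C/T = 1/19 (approx. 0.0526)
  Task 2: C/T = 1/28 (approx. 0.0357)
  Task 3: C/T = 7/33 (approx. 0.2121)
  Task 4: C/T = 5/44 (approx. 0.1136)
Total utilization U = 1/19 + 1/28 + 7/33 + 5/44 = 3635/8778
Rounded to 4 decimal places: U = 0.4141
RM (Liu & Layland) bound for 4 tasks = 0.756828; compare with U = 3635/8778 (approx. 0.414103)
U <= bound, so schedulable by RM sufficient condition.

0.4141


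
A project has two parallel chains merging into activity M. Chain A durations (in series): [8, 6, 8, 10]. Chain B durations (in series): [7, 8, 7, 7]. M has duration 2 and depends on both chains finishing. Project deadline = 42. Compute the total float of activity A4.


Forward pass: ES(A4) = sum of predecessors on chain A = 22
EF = ES + duration = 22 + 10 = 32
Backward pass: LF(M) = deadline = 42; LS(M) = 42 - 2 = 40
LF(A4) = LS(M) - sum(successors on chain A) = 40 - 0 = 40
LS = LF - duration = 40 - 10 = 30
Total float = LS - ES = 30 - 22 = 8

8


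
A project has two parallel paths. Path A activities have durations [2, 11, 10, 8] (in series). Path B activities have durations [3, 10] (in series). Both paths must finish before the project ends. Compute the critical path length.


Path A total = 2 + 11 + 10 + 8 = 31
Path B total = 3 + 10 = 13
Critical path = longest path = max(31, 13) = 31

31


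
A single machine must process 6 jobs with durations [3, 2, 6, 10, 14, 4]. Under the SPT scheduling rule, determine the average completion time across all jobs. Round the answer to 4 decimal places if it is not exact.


Sort jobs by processing time (SPT order): [2, 3, 4, 6, 10, 14]
Compute completion times sequentially:
  Job 1: processing = 2, completes at 2
  Job 2: processing = 3, completes at 5
  Job 3: processing = 4, completes at 9
  Job 4: processing = 6, completes at 15
  Job 5: processing = 10, completes at 25
  Job 6: processing = 14, completes at 39
Sum of completion times = 95
Average completion time = 95/6 = 15.8333

15.8333


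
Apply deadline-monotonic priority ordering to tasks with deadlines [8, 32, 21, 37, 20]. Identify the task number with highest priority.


Sort tasks by relative deadline (ascending):
  Task 1: deadline = 8
  Task 5: deadline = 20
  Task 3: deadline = 21
  Task 2: deadline = 32
  Task 4: deadline = 37
Priority order (highest first): [1, 5, 3, 2, 4]
Highest priority task = 1

1
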